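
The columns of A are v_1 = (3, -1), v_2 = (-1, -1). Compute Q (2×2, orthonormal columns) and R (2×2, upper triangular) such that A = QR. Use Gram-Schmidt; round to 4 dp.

v_1 = (3, -1); ‖v_1‖ = 3.1623, so q_1 = (0.9487, -0.3162).
q_1·v_2 = 0.9487·(-1) + (-0.3162)·(-1) = -0.6325.
u_2 = v_2 + 0.6325·q_1 = (-0.4000, -1.2000).
‖u_2‖ = 1.2649, so q_2 = (-0.3162, -0.9487).

Q = [[0.9487, -0.3162], [-0.3162, -0.9487]], R = [[3.1623, -0.6325], [0.0000, 1.2649]]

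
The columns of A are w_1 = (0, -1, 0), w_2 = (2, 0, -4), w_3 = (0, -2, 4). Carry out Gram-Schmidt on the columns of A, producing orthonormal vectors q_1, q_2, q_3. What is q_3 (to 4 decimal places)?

w_1 = (0, -1, 0); ‖w_1‖ = 1.0000, so q_1 = (0.0000, -1.0000, 0.0000).
q_1·w_2 = 0.0000·2 + (-1.0000)·0 + 0.0000·(-4) = 0.0000.
u_2 = w_2 + 0.0000·q_1 = (2.0000, 0.0000, -4.0000).
‖u_2‖ = 4.4721, so q_2 = (0.4472, 0.0000, -0.8944).
q_1·w_3 = 0.0000·0 + (-1.0000)·(-2) + 0.0000·4 = 2.0000; q_2·w_3 = 0.4472·0 + 0.0000·(-2) + (-0.8944)·4 = -3.5777.
u_3 = w_3 − 2.0000·q_1 + 3.5777·q_2 = (1.6000, 0.0000, 0.8000).
‖u_3‖ = 1.7889, so q_3 = (0.8944, 0.0000, 0.4472).

q_3 = (0.8944, 0.0000, 0.4472)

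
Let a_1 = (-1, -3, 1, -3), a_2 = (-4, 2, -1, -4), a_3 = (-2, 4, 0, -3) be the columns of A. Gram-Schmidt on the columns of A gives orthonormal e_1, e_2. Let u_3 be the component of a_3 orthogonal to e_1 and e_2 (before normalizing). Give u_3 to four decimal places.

e_1 = a_1/‖a_1‖ = (-1, -3, 1, -3)/4.4721 = (-0.2236, -0.6708, 0.2236, -0.6708).
r_{12} = e_1·a_2 = 2.0125.
u_2 = a_2 − 2.0125·e_1 = (-3.5500, 3.3500, -1.4500, -2.6500).
‖u_2‖ = 5.7402, so e_2 = (-0.6184, 0.5836, -0.2526, -0.4617).
r_{13} = e_1·a_3 = -0.2236; r_{23} = e_2·a_3 = 4.9563.
u_3 = a_3 + 0.2236·e_1 − 4.9563·e_2 = (1.0152, 0.9575, 1.3020, -0.8619).

u_3 = (1.0152, 0.9575, 1.3020, -0.8619)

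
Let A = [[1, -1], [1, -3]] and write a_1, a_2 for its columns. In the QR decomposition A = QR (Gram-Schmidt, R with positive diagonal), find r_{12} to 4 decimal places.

a_1 = (1, 1); ‖a_1‖ = 1.4142, so q_1 = (0.7071, 0.7071).
r_{12} = q_1·a_2 = -2.8284.

r_{12} = -2.8284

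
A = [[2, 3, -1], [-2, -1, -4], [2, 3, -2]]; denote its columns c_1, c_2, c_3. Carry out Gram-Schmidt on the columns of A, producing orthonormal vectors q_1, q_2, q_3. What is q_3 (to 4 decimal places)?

q_3 = (0.7071, 0.0000, -0.7071)

q_1 = c_1/‖c_1‖ = (2, -2, 2)/3.4641 = (0.5774, -0.5774, 0.5774).
r_{12} = q_1·c_2 = 4.0415.
u_2 = c_2 − 4.0415·q_1 = (0.6667, 1.3333, 0.6667).
‖u_2‖ = 1.6330, so q_2 = (0.4082, 0.8165, 0.4082).
r_{13} = q_1·c_3 = 0.5774; r_{23} = q_2·c_3 = -4.4907.
u_3 = c_3 − 0.5774·q_1 + 4.4907·q_2 = (0.5000, 0.0000, -0.5000).
‖u_3‖ = 0.7071, so q_3 = (0.7071, 0.0000, -0.7071).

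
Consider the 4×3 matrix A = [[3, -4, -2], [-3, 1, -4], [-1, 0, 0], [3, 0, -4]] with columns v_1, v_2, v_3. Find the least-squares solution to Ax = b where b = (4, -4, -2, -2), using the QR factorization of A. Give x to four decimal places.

v_1 = (3, -3, -1, 3); ‖v_1‖ = 5.2915, so q_1 = (0.5669, -0.5669, -0.1890, 0.5669).
q_1·v_2 = 0.5669·(-4) + (-0.5669)·1 + (-0.1890)·0 + 0.5669·0 = -2.8347.
u_2 = v_2 + 2.8347·q_1 = (-2.3929, -0.6071, -0.5357, 1.6071).
‖u_2‖ = 2.9940, so q_2 = (-0.7992, -0.2028, -0.1789, 0.5368).
q_1·v_3 = 0.5669·(-2) + (-0.5669)·(-4) + (-0.1890)·0 + 0.5669·(-4) = -1.1339; q_2·v_3 = (-0.7992)·(-2) + (-0.2028)·(-4) + (-0.1789)·0 + 0.5368·(-4) = 0.2624.
u_3 = v_3 + 1.1339·q_1 − 0.2624·q_2 = (-1.1474, -4.5896, -0.1673, -3.4980).
‖u_3‖ = 5.8860, so q_3 = (-0.1949, -0.7798, -0.0284, -0.5943).
Qᵀb = (3.7796, -3.1014, 3.5847).
Back-substitute: x_3 = 3.5847/5.8860 = 0.6090.
x_2 = (-3.1014 − 0.2624·0.6090)/2.9940 = -1.0892.
x_1 = (3.7796 + 2.8347·(-1.0892) + 1.1339·0.6090)/5.2915 = 0.2613.

x = (0.2613, -1.0892, 0.6090)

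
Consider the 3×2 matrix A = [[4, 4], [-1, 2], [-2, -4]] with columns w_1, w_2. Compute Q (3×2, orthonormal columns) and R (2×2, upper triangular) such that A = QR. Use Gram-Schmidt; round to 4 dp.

e_1 = w_1/‖w_1‖ = (4, -1, -2)/4.5826 = (0.8729, -0.2182, -0.4364).
r_{12} = e_1·w_2 = 4.8008.
u_2 = w_2 − 4.8008·e_1 = (-0.1905, 3.0476, -1.9048).
‖u_2‖ = 3.5989, so e_2 = (-0.0529, 0.8468, -0.5293).

Q = [[0.8729, -0.0529], [-0.2182, 0.8468], [-0.4364, -0.5293]], R = [[4.5826, 4.8008], [0.0000, 3.5989]]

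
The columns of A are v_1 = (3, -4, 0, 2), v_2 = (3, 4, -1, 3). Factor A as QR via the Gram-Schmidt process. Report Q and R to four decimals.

v_1 = (3, -4, 0, 2); ‖v_1‖ = 5.3852, so q_1 = (0.5571, -0.7428, 0.0000, 0.3714).
q_1·v_2 = 0.5571·3 + (-0.7428)·4 + 0.0000·(-1) + 0.3714·3 = -0.1857.
u_2 = v_2 + 0.1857·q_1 = (3.1034, 3.8621, -1.0000, 3.0690).
‖u_2‖ = 5.9132, so q_2 = (0.5248, 0.6531, -0.1691, 0.5190).

Q = [[0.5571, 0.5248], [-0.7428, 0.6531], [0.0000, -0.1691], [0.3714, 0.5190]], R = [[5.3852, -0.1857], [0.0000, 5.9132]]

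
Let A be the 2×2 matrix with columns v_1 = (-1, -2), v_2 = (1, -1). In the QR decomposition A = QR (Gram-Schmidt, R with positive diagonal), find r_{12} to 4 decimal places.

q_1 = v_1/‖v_1‖ = (-1, -2)/2.2361 = (-0.4472, -0.8944).
r_{12} = q_1·v_2 = 0.4472.

r_{12} = 0.4472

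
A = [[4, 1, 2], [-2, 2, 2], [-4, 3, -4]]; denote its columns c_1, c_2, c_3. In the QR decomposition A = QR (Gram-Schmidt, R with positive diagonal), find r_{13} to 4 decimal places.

r_{13} = 3.3333

c_1 = (4, -2, -4); ‖c_1‖ = 6.0000, so q_1 = (0.6667, -0.3333, -0.6667).
r_{13} = q_1·c_3 = 3.3333.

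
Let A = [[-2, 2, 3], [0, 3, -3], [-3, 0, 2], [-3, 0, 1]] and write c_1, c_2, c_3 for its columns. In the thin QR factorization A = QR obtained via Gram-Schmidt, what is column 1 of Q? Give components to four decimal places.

c_1 = (-2, 0, -3, -3); ‖c_1‖ = 4.6904, so e_1 = (-0.4264, 0.0000, -0.6396, -0.6396).

e_1 = (-0.4264, 0.0000, -0.6396, -0.6396)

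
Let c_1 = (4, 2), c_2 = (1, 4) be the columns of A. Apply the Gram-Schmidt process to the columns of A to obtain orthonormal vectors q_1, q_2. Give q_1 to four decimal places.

q_1 = (0.8944, 0.4472)

q_1 = c_1/‖c_1‖ = (4, 2)/4.4721 = (0.8944, 0.4472).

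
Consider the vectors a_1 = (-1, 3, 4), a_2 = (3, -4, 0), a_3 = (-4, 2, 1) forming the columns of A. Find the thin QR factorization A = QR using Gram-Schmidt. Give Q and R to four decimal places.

Q = [[-0.1961, 0.5993, -0.7761], [0.5883, -0.5613, -0.5821], [0.7845, 0.5708, 0.2425]], R = [[5.0990, -2.9417, 2.7456], [0.0000, 4.0430, -2.9490], [0.0000, 0.0000, 2.1828]]

q_1 = a_1/‖a_1‖ = (-1, 3, 4)/5.0990 = (-0.1961, 0.5883, 0.7845).
r_{12} = q_1·a_2 = -2.9417.
u_2 = a_2 + 2.9417·q_1 = (2.4231, -2.2692, 2.3077).
‖u_2‖ = 4.0430, so q_2 = (0.5993, -0.5613, 0.5708).
r_{13} = q_1·a_3 = 2.7456; r_{23} = q_2·a_3 = -2.9490.
u_3 = a_3 − 2.7456·q_1 + 2.9490·q_2 = (-1.6941, -1.2706, 0.5294).
‖u_3‖ = 2.1828, so q_3 = (-0.7761, -0.5821, 0.2425).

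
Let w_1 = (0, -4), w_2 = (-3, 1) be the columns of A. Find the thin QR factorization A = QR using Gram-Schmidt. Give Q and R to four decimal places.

Q = [[0.0000, -1.0000], [-1.0000, 0.0000]], R = [[4.0000, -1.0000], [0.0000, 3.0000]]

q_1 = w_1/‖w_1‖ = (0, -4)/4.0000 = (0.0000, -1.0000).
r_{12} = q_1·w_2 = -1.0000.
u_2 = w_2 + 1.0000·q_1 = (-3.0000, 0.0000).
‖u_2‖ = 3.0000, so q_2 = (-1.0000, 0.0000).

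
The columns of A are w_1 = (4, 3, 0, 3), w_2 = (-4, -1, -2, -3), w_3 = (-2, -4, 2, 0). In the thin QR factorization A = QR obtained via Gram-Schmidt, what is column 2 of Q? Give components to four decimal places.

w_1 = (4, 3, 0, 3); ‖w_1‖ = 5.8310, so q_1 = (0.6860, 0.5145, 0.0000, 0.5145).
q_1·w_2 = 0.6860·(-4) + 0.5145·(-1) + 0.0000·(-2) + 0.5145·(-3) = -4.8020.
u_2 = w_2 + 4.8020·q_1 = (-0.7059, 1.4706, -2.0000, -0.5294).
‖u_2‖ = 2.6346, so q_2 = (-0.2679, 0.5582, -0.7591, -0.2009).

q_2 = (-0.2679, 0.5582, -0.7591, -0.2009)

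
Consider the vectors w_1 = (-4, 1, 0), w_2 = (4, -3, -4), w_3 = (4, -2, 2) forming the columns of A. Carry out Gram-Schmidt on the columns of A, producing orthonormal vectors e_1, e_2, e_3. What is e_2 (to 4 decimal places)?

w_1 = (-4, 1, 0); ‖w_1‖ = 4.1231, so e_1 = (-0.9701, 0.2425, 0.0000).
e_1·w_2 = (-0.9701)·4 + 0.2425·(-3) + 0.0000·(-4) = -4.6082.
u_2 = w_2 + 4.6082·e_1 = (-0.4706, -1.8824, -4.0000).
‖u_2‖ = 4.4458, so e_2 = (-0.1059, -0.4234, -0.8997).

e_2 = (-0.1059, -0.4234, -0.8997)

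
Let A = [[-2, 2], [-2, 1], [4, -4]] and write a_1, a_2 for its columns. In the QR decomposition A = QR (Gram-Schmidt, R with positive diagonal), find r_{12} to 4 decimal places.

a_1 = (-2, -2, 4); ‖a_1‖ = 4.8990, so q_1 = (-0.4082, -0.4082, 0.8165).
r_{12} = q_1·a_2 = -4.4907.

r_{12} = -4.4907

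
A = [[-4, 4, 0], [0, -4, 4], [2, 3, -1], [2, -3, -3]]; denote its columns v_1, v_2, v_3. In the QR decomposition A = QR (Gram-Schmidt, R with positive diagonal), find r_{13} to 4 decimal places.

r_{13} = -1.6330

v_1 = (-4, 0, 2, 2); ‖v_1‖ = 4.8990, so e_1 = (-0.8165, 0.0000, 0.4082, 0.4082).
r_{13} = e_1·v_3 = -1.6330.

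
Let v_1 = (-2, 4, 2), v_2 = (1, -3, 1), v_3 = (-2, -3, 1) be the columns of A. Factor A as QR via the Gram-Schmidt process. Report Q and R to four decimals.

v_1 = (-2, 4, 2); ‖v_1‖ = 4.8990, so q_1 = (-0.4082, 0.8165, 0.4082).
q_1·v_2 = (-0.4082)·1 + 0.8165·(-3) + 0.4082·1 = -2.4495.
u_2 = v_2 + 2.4495·q_1 = (0.0000, -1.0000, 2.0000).
‖u_2‖ = 2.2361, so q_2 = (0.0000, -0.4472, 0.8944).
q_1·v_3 = (-0.4082)·(-2) + 0.8165·(-3) + 0.4082·1 = -1.2247; q_2·v_3 = (0.0000)·(-2) + (-0.4472)·(-3) + 0.8944·1 = 2.2361.
u_3 = v_3 + 1.2247·q_1 − 2.2361·q_2 = (-2.5000, -1.0000, -0.5000).
‖u_3‖ = 2.7386, so q_3 = (-0.9129, -0.3651, -0.1826).

Q = [[-0.4082, 0.0000, -0.9129], [0.8165, -0.4472, -0.3651], [0.4082, 0.8944, -0.1826]], R = [[4.8990, -2.4495, -1.2247], [0.0000, 2.2361, 2.2361], [0.0000, 0.0000, 2.7386]]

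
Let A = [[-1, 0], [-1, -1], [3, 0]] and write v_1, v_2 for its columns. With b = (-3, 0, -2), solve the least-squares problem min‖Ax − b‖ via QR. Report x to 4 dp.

e_1 = v_1/‖v_1‖ = (-1, -1, 3)/3.3166 = (-0.3015, -0.3015, 0.9045).
r_{12} = e_1·v_2 = 0.3015.
u_2 = v_2 − 0.3015·e_1 = (0.0909, -0.9091, -0.2727).
‖u_2‖ = 0.9535, so e_2 = (0.0953, -0.9535, -0.2860).
Qᵀb = (-0.9045, 0.2860).
Back-substitute: x_2 = 0.2860/0.9535 = 0.3000.
x_1 = (-0.9045 − 0.3015·0.3000)/3.3166 = -0.3000.

x = (-0.3000, 0.3000)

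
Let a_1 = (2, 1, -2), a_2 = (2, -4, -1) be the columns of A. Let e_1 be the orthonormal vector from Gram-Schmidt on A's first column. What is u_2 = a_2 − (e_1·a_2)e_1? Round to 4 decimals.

e_1 = a_1/‖a_1‖ = (2, 1, -2)/3.0000 = (0.6667, 0.3333, -0.6667).
r_{12} = e_1·a_2 = 0.6667.
u_2 = a_2 − 0.6667·e_1 = (1.5556, -4.2222, -0.5556).

u_2 = (1.5556, -4.2222, -0.5556)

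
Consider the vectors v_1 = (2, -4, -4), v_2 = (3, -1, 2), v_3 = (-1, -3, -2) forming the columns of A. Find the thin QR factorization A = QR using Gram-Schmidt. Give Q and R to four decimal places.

q_1 = v_1/‖v_1‖ = (2, -4, -4)/6.0000 = (0.3333, -0.6667, -0.6667).
r_{12} = q_1·v_2 = 0.3333.
u_2 = v_2 − 0.3333·q_1 = (2.8889, -0.7778, 2.2222).
‖u_2‖ = 3.7268, so q_2 = (0.7752, -0.2087, 0.5963).
r_{13} = q_1·v_3 = 3.0000; r_{23} = q_2·v_3 = -1.3416.
u_3 = v_3 − 3.0000·q_1 + 1.3416·q_2 = (-0.9600, -1.2800, 0.8000).
‖u_3‖ = 1.7889, so q_3 = (-0.5367, -0.7155, 0.4472).

Q = [[0.3333, 0.7752, -0.5367], [-0.6667, -0.2087, -0.7155], [-0.6667, 0.5963, 0.4472]], R = [[6.0000, 0.3333, 3.0000], [0.0000, 3.7268, -1.3416], [0.0000, 0.0000, 1.7889]]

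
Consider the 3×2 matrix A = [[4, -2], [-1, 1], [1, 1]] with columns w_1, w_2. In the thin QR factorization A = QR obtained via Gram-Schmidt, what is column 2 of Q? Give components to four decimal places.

q_2 = (-0.1421, 0.3553, 0.9239)

q_1 = w_1/‖w_1‖ = (4, -1, 1)/4.2426 = (0.9428, -0.2357, 0.2357).
r_{12} = q_1·w_2 = -1.8856.
u_2 = w_2 + 1.8856·q_1 = (-0.2222, 0.5556, 1.4444).
‖u_2‖ = 1.5635, so q_2 = (-0.1421, 0.3553, 0.9239).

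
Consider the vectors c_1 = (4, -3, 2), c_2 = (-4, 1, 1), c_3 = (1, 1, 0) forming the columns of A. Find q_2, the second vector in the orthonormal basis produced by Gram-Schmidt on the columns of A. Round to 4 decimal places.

c_1 = (4, -3, 2); ‖c_1‖ = 5.3852, so q_1 = (0.7428, -0.5571, 0.3714).
q_1·c_2 = 0.7428·(-4) + (-0.5571)·1 + 0.3714·1 = -3.1568.
u_2 = c_2 + 3.1568·q_1 = (-1.6552, -0.7586, 2.1724).
‖u_2‖ = 2.8345, so q_2 = (-0.5839, -0.2676, 0.7664).

q_2 = (-0.5839, -0.2676, 0.7664)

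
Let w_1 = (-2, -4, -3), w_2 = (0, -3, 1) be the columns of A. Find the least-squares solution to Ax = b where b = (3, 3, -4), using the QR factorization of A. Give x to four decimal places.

w_1 = (-2, -4, -3); ‖w_1‖ = 5.3852, so e_1 = (-0.3714, -0.7428, -0.5571).
e_1·w_2 = (-0.3714)·0 + (-0.7428)·(-3) + (-0.5571)·1 = 1.6713.
u_2 = w_2 − 1.6713·e_1 = (0.6207, -1.7586, 1.9310).
‖u_2‖ = 2.6846, so e_2 = (0.2312, -0.6551, 0.7193).
Qᵀb = (-1.1142, -4.1489).
Back-substitute: x_2 = -4.1489/2.6846 = -1.5455.
x_1 = (-1.1142 − 1.6713·(-1.5455))/5.3852 = 0.2727.

x = (0.2727, -1.5455)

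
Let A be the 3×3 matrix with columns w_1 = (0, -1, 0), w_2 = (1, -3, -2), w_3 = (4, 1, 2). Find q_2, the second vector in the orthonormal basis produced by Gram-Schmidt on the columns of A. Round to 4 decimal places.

q_1 = w_1/‖w_1‖ = (0, -1, 0)/1.0000 = (0.0000, -1.0000, 0.0000).
r_{12} = q_1·w_2 = 3.0000.
u_2 = w_2 − 3.0000·q_1 = (1.0000, 0.0000, -2.0000).
‖u_2‖ = 2.2361, so q_2 = (0.4472, 0.0000, -0.8944).

q_2 = (0.4472, 0.0000, -0.8944)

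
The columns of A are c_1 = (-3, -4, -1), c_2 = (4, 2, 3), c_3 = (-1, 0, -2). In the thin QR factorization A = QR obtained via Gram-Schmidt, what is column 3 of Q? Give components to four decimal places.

e_3 = (0.6667, -0.3333, -0.6667)

c_1 = (-3, -4, -1); ‖c_1‖ = 5.0990, so e_1 = (-0.5883, -0.7845, -0.1961).
e_1·c_2 = (-0.5883)·4 + (-0.7845)·2 + (-0.1961)·3 = -4.5107.
u_2 = c_2 + 4.5107·e_1 = (1.3462, -1.5385, 2.1154).
‖u_2‖ = 2.9417, so e_2 = (0.4576, -0.5230, 0.7191).
e_1·c_3 = (-0.5883)·(-1) + (-0.7845)·0 + (-0.1961)·(-2) = 0.9806; e_2·c_3 = 0.4576·(-1) + (-0.5230)·0 + 0.7191·(-2) = -1.8958.
u_3 = c_3 − 0.9806·e_1 + 1.8958·e_2 = (0.4444, -0.2222, -0.4444).
‖u_3‖ = 0.6667, so e_3 = (0.6667, -0.3333, -0.6667).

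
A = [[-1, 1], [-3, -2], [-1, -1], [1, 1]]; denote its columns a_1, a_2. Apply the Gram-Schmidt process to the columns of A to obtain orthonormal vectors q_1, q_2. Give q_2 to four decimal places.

q_2 = (0.9271, -0.1464, -0.2440, 0.2440)

q_1 = a_1/‖a_1‖ = (-1, -3, -1, 1)/3.4641 = (-0.2887, -0.8660, -0.2887, 0.2887).
r_{12} = q_1·a_2 = 2.0207.
u_2 = a_2 − 2.0207·q_1 = (1.5833, -0.2500, -0.4167, 0.4167).
‖u_2‖ = 1.7078, so q_2 = (0.9271, -0.1464, -0.2440, 0.2440).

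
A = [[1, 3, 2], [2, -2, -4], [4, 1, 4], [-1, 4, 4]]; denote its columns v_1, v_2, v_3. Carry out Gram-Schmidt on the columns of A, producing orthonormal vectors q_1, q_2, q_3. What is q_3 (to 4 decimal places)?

q_1 = v_1/‖v_1‖ = (1, 2, 4, -1)/4.6904 = (0.2132, 0.4264, 0.8528, -0.2132).
r_{12} = q_1·v_2 = -0.2132.
u_2 = v_2 + 0.2132·q_1 = (3.0455, -1.9091, 1.1818, 3.9545).
‖u_2‖ = 5.4731, so q_2 = (0.5564, -0.3488, 0.2159, 0.7225).
r_{13} = q_1·v_3 = 1.2792; r_{23} = q_2·v_3 = 6.2621.
u_3 = v_3 − 1.2792·q_1 − 6.2621·q_2 = (-1.7572, -2.3612, 1.5569, -0.2519).
‖u_3‖ = 3.3392, so q_3 = (-0.5262, -0.7071, 0.4663, -0.0754).

q_3 = (-0.5262, -0.7071, 0.4663, -0.0754)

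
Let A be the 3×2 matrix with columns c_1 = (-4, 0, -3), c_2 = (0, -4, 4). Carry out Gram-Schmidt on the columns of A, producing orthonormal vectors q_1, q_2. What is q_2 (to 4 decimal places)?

c_1 = (-4, 0, -3); ‖c_1‖ = 5.0000, so q_1 = (-0.8000, 0.0000, -0.6000).
q_1·c_2 = (-0.8000)·0 + 0.0000·(-4) + (-0.6000)·4 = -2.4000.
u_2 = c_2 + 2.4000·q_1 = (-1.9200, -4.0000, 2.5600).
‖u_2‖ = 5.1225, so q_2 = (-0.3748, -0.7809, 0.4998).

q_2 = (-0.3748, -0.7809, 0.4998)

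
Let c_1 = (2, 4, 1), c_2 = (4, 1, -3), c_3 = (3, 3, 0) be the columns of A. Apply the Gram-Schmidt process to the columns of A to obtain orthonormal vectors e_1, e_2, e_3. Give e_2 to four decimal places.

c_1 = (2, 4, 1); ‖c_1‖ = 4.5826, so e_1 = (0.4364, 0.8729, 0.2182).
e_1·c_2 = 0.4364·4 + 0.8729·1 + 0.2182·(-3) = 1.9640.
u_2 = c_2 − 1.9640·e_1 = (3.1429, -0.7143, -3.4286).
‖u_2‖ = 4.7056, so e_2 = (0.6679, -0.1518, -0.7286).

e_2 = (0.6679, -0.1518, -0.7286)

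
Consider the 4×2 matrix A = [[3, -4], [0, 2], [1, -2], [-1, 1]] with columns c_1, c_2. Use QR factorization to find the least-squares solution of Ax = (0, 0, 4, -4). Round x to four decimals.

c_1 = (3, 0, 1, -1); ‖c_1‖ = 3.3166, so q_1 = (0.9045, 0.0000, 0.3015, -0.3015).
q_1·c_2 = 0.9045·(-4) + 0.0000·2 + 0.3015·(-2) + (-0.3015)·1 = -4.5227.
u_2 = c_2 + 4.5227·q_1 = (0.0909, 2.0000, -0.6364, -0.3636).
‖u_2‖ = 2.1320, so q_2 = (0.0426, 0.9381, -0.2985, -0.1706).
Qᵀb = (2.4121, -0.5117).
Back-substitute: x_2 = -0.5117/2.1320 = -0.2400.
x_1 = (2.4121 + 4.5227·(-0.2400))/3.3166 = 0.4000.

x = (0.4000, -0.2400)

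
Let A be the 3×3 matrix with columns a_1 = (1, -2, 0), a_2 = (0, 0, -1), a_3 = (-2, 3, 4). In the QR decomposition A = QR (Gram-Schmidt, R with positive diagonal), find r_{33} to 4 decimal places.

a_1 = (1, -2, 0); ‖a_1‖ = 2.2361, so q_1 = (0.4472, -0.8944, 0.0000).
q_1·a_2 = 0.4472·0 + (-0.8944)·0 + 0.0000·(-1) = 0.0000.
u_2 = a_2 + 0.0000·q_1 = (0.0000, 0.0000, -1.0000).
‖u_2‖ = 1.0000, so q_2 = (0.0000, 0.0000, -1.0000).
q_1·a_3 = 0.4472·(-2) + (-0.8944)·3 + 0.0000·4 = -3.5777; q_2·a_3 = 0.0000·(-2) + 0.0000·3 + (-1.0000)·4 = -4.0000.
u_3 = a_3 + 3.5777·q_1 + 4.0000·q_2 = (-0.4000, -0.2000, 0.0000).
r_{33} = ‖u_3‖ = 0.4472.

r_{33} = 0.4472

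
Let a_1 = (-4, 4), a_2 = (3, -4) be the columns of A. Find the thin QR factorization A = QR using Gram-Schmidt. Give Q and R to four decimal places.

e_1 = a_1/‖a_1‖ = (-4, 4)/5.6569 = (-0.7071, 0.7071).
r_{12} = e_1·a_2 = -4.9497.
u_2 = a_2 + 4.9497·e_1 = (-0.5000, -0.5000).
‖u_2‖ = 0.7071, so e_2 = (-0.7071, -0.7071).

Q = [[-0.7071, -0.7071], [0.7071, -0.7071]], R = [[5.6569, -4.9497], [0.0000, 0.7071]]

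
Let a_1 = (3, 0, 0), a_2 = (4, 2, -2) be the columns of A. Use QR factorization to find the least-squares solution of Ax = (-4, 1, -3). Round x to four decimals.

q_1 = a_1/‖a_1‖ = (3, 0, 0)/3.0000 = (1.0000, 0.0000, 0.0000).
r_{12} = q_1·a_2 = 4.0000.
u_2 = a_2 − 4.0000·q_1 = (0.0000, 2.0000, -2.0000).
‖u_2‖ = 2.8284, so q_2 = (0.0000, 0.7071, -0.7071).
Qᵀb = (-4.0000, 2.8284).
Back-substitute: x_2 = 2.8284/2.8284 = 1.0000.
x_1 = (-4.0000 − 4.0000·1.0000)/3.0000 = -2.6667.

x = (-2.6667, 1.0000)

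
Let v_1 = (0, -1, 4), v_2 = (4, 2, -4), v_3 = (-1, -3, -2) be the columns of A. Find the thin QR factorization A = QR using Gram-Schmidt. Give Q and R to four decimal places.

Q = [[0.0000, 0.9718, 0.2357], [-0.2425, 0.2287, -0.9428], [0.9701, 0.0572, -0.2357]], R = [[4.1231, -4.3656, -1.2127], [0.0000, 4.1160, -1.7722], [0.0000, 0.0000, 3.0641]]

v_1 = (0, -1, 4); ‖v_1‖ = 4.1231, so q_1 = (0.0000, -0.2425, 0.9701).
q_1·v_2 = 0.0000·4 + (-0.2425)·2 + 0.9701·(-4) = -4.3656.
u_2 = v_2 + 4.3656·q_1 = (4.0000, 0.9412, 0.2353).
‖u_2‖ = 4.1160, so q_2 = (0.9718, 0.2287, 0.0572).
q_1·v_3 = 0.0000·(-1) + (-0.2425)·(-3) + 0.9701·(-2) = -1.2127; q_2·v_3 = 0.9718·(-1) + 0.2287·(-3) + 0.0572·(-2) = -1.7722.
u_3 = v_3 + 1.2127·q_1 + 1.7722·q_2 = (0.7222, -2.8889, -0.7222).
‖u_3‖ = 3.0641, so q_3 = (0.2357, -0.9428, -0.2357).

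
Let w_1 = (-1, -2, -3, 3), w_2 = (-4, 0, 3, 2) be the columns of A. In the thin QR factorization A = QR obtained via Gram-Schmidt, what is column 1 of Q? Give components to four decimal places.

w_1 = (-1, -2, -3, 3); ‖w_1‖ = 4.7958, so e_1 = (-0.2085, -0.4170, -0.6255, 0.6255).

e_1 = (-0.2085, -0.4170, -0.6255, 0.6255)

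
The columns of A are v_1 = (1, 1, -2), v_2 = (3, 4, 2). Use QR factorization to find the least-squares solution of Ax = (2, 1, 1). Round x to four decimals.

e_1 = v_1/‖v_1‖ = (1, 1, -2)/2.4495 = (0.4082, 0.4082, -0.8165).
r_{12} = e_1·v_2 = 1.2247.
u_2 = v_2 − 1.2247·e_1 = (2.5000, 3.5000, 3.0000).
‖u_2‖ = 5.2440, so e_2 = (0.4767, 0.6674, 0.5721).
Qᵀb = (0.4082, 2.1930).
Back-substitute: x_2 = 2.1930/5.2440 = 0.4182.
x_1 = (0.4082 − 1.2247·0.4182)/2.4495 = -0.0424.

x = (-0.0424, 0.4182)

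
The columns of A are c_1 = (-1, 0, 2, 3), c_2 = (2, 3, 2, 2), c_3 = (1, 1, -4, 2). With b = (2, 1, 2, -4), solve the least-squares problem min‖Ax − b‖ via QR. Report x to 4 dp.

x = (-1.2622, 0.6615, -0.7931)

q_1 = c_1/‖c_1‖ = (-1, 0, 2, 3)/3.7417 = (-0.2673, 0.0000, 0.5345, 0.8018).
r_{12} = q_1·c_2 = 2.1381.
u_2 = c_2 − 2.1381·q_1 = (2.5714, 3.0000, 0.8571, 0.2857).
‖u_2‖ = 4.0532, so q_2 = (0.6344, 0.7402, 0.2115, 0.0705).
r_{13} = q_1·c_3 = -0.8018; r_{23} = q_2·c_3 = 0.6697.
u_3 = c_3 + 0.8018·q_1 − 0.6697·q_2 = (0.3609, 0.5043, -3.7130, 2.5957).
‖u_3‖ = 4.5726, so q_3 = (0.0789, 0.1103, -0.8120, 0.5677).
Qᵀb = (-2.6726, 2.1500, -3.6265).
Back-substitute: x_3 = -3.6265/4.5726 = -0.7931.
x_2 = (2.1500 − 0.6697·(-0.7931))/4.0532 = 0.6615.
x_1 = (-2.6726 − 2.1381·0.6615 + 0.8018·(-0.7931))/3.7417 = -1.2622.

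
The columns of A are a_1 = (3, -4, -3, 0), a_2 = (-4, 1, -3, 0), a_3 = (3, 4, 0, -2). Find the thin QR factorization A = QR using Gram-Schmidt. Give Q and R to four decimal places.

Q = [[0.5145, -0.6825, 0.4737], [-0.6860, 0.0356, 0.6632], [-0.5145, -0.7300, -0.4106], [0.0000, 0.0000, -0.4089]], R = [[5.8310, -1.2005, -1.2005], [0.0000, 4.9557, -1.9051], [0.0000, 0.0000, 4.8918]]

a_1 = (3, -4, -3, 0); ‖a_1‖ = 5.8310, so e_1 = (0.5145, -0.6860, -0.5145, 0.0000).
e_1·a_2 = 0.5145·(-4) + (-0.6860)·1 + (-0.5145)·(-3) + 0.0000·0 = -1.2005.
u_2 = a_2 + 1.2005·e_1 = (-3.3824, 0.1765, -3.6176, 0.0000).
‖u_2‖ = 4.9557, so e_2 = (-0.6825, 0.0356, -0.7300, 0.0000).
e_1·a_3 = 0.5145·3 + (-0.6860)·4 + (-0.5145)·0 + 0.0000·(-2) = -1.2005; e_2·a_3 = (-0.6825)·3 + 0.0356·4 + (-0.7300)·0 + 0.0000·(-2) = -1.9051.
u_3 = a_3 + 1.2005·e_1 + 1.9051·e_2 = (2.3174, 3.2443, -2.0084, -2.0000).
‖u_3‖ = 4.8918, so e_3 = (0.4737, 0.6632, -0.4106, -0.4089).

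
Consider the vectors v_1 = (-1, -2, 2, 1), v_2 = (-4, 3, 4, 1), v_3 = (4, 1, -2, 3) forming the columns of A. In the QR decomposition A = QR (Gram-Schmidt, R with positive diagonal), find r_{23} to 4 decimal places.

v_1 = (-1, -2, 2, 1); ‖v_1‖ = 3.1623, so e_1 = (-0.3162, -0.6325, 0.6325, 0.3162).
e_1·v_2 = (-0.3162)·(-4) + (-0.6325)·3 + 0.6325·4 + 0.3162·1 = 2.2136.
u_2 = v_2 − 2.2136·e_1 = (-3.3000, 4.4000, 2.6000, 0.3000).
‖u_2‖ = 6.0910, so e_2 = (-0.5418, 0.7224, 0.4269, 0.0493).
r_{23} = e_2·v_3 = -2.1507.

r_{23} = -2.1507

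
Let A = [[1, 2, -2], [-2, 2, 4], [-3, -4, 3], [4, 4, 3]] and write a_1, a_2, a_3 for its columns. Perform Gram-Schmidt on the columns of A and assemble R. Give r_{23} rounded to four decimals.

a_1 = (1, -2, -3, 4); ‖a_1‖ = 5.4772, so e_1 = (0.1826, -0.3651, -0.5477, 0.7303).
e_1·a_2 = 0.1826·2 + (-0.3651)·2 + (-0.5477)·(-4) + 0.7303·4 = 4.7469.
u_2 = a_2 − 4.7469·e_1 = (1.1333, 3.7333, -1.4000, 0.5333).
‖u_2‖ = 4.1793, so e_2 = (0.2712, 0.8933, -0.3350, 0.1276).
r_{23} = e_2·a_3 = 2.4087.

r_{23} = 2.4087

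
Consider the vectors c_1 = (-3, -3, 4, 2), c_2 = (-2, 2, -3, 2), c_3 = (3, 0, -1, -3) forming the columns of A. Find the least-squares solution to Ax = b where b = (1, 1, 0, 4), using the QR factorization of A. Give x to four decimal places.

e_1 = c_1/‖c_1‖ = (-3, -3, 4, 2)/6.1644 = (-0.4867, -0.4867, 0.6489, 0.3244).
r_{12} = e_1·c_2 = -1.2978.
u_2 = c_2 + 1.2978·e_1 = (-2.6316, 1.3684, -2.1579, 2.4211).
‖u_2‖ = 4.3950, so e_2 = (-0.5988, 0.3114, -0.4910, 0.5509).
r_{13} = e_1·c_3 = -3.0822; r_{23} = e_2·c_3 = -2.9579.
u_3 = c_3 + 3.0822·e_1 + 2.9579·e_2 = (-0.2711, -0.5790, -0.4523, -0.3706).
‖u_3‖ = 0.8664, so e_3 = (-0.3129, -0.6683, -0.5221, -0.4277).
Qᵀb = (0.3244, 1.9161, -2.6920).
Back-substitute: x_3 = -2.6920/0.8664 = -3.1071.
x_2 = (1.9161 + 2.9579·(-3.1071))/4.3950 = -1.6552.
x_1 = (0.3244 + 1.2978·(-1.6552) + 3.0822·(-3.1071))/6.1644 = -1.8494.

x = (-1.8494, -1.6552, -3.1071)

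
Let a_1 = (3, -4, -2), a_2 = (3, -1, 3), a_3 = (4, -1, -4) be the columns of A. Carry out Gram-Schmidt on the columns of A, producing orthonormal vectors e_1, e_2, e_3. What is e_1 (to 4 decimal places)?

e_1 = (0.5571, -0.7428, -0.3714)

e_1 = a_1/‖a_1‖ = (3, -4, -2)/5.3852 = (0.5571, -0.7428, -0.3714).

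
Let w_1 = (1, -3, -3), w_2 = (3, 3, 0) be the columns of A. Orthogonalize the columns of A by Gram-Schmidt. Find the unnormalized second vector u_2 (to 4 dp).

u_2 = (3.3158, 2.0526, -0.9474)

w_1 = (1, -3, -3); ‖w_1‖ = 4.3589, so e_1 = (0.2294, -0.6882, -0.6882).
e_1·w_2 = 0.2294·3 + (-0.6882)·3 + (-0.6882)·0 = -1.3765.
u_2 = w_2 + 1.3765·e_1 = (3.3158, 2.0526, -0.9474).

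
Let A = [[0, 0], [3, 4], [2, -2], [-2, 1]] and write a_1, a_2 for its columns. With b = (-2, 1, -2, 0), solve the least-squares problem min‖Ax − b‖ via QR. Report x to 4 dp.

e_1 = a_1/‖a_1‖ = (0, 3, 2, -2)/4.1231 = (0.0000, 0.7276, 0.4851, -0.4851).
r_{12} = e_1·a_2 = 1.4552.
u_2 = a_2 − 1.4552·e_1 = (0.0000, 2.9412, -2.7059, 1.7059).
‖u_2‖ = 4.3454, so e_2 = (0.0000, 0.6769, -0.6227, 0.3926).
Qᵀb = (-0.2425, 1.9223).
Back-substitute: x_2 = 1.9223/4.3454 = 0.4424.
x_1 = (-0.2425 − 1.4552·0.4424)/4.1231 = -0.2150.

x = (-0.2150, 0.4424)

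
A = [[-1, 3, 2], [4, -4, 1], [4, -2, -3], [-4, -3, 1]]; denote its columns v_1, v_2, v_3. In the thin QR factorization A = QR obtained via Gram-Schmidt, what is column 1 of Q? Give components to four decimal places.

q_1 = v_1/‖v_1‖ = (-1, 4, 4, -4)/7.0000 = (-0.1429, 0.5714, 0.5714, -0.5714).

q_1 = (-0.1429, 0.5714, 0.5714, -0.5714)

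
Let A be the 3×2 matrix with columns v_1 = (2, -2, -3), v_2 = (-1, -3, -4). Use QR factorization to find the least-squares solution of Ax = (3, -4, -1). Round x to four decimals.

x = (1.2581, -0.2742)

v_1 = (2, -2, -3); ‖v_1‖ = 4.1231, so e_1 = (0.4851, -0.4851, -0.7276).
e_1·v_2 = 0.4851·(-1) + (-0.4851)·(-3) + (-0.7276)·(-4) = 3.8806.
u_2 = v_2 − 3.8806·e_1 = (-2.8824, -1.1176, -1.1765).
‖u_2‖ = 3.3077, so e_2 = (-0.8714, -0.3379, -0.3557).
Qᵀb = (4.1231, -0.9070).
Back-substitute: x_2 = -0.9070/3.3077 = -0.2742.
x_1 = (4.1231 − 3.8806·(-0.2742))/4.1231 = 1.2581.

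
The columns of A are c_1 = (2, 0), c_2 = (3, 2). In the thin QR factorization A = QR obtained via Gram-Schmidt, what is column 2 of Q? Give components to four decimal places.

q_2 = (0.0000, 1.0000)

c_1 = (2, 0); ‖c_1‖ = 2.0000, so q_1 = (1.0000, 0.0000).
q_1·c_2 = 1.0000·3 + 0.0000·2 = 3.0000.
u_2 = c_2 − 3.0000·q_1 = (0.0000, 2.0000).
‖u_2‖ = 2.0000, so q_2 = (0.0000, 1.0000).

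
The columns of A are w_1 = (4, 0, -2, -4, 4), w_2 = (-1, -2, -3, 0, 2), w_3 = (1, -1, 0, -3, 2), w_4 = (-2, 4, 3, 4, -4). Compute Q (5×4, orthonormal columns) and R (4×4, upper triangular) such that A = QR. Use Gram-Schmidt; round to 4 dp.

w_1 = (4, 0, -2, -4, 4); ‖w_1‖ = 7.2111, so q_1 = (0.5547, 0.0000, -0.2774, -0.5547, 0.5547).
q_1·w_2 = 0.5547·(-1) + 0.0000·(-2) + (-0.2774)·(-3) + (-0.5547)·0 + 0.5547·2 = 1.3868.
u_2 = w_2 − 1.3868·q_1 = (-1.7692, -2.0000, -2.6154, 0.7692, 1.2308).
‖u_2‖ = 4.0096, so q_2 = (-0.4412, -0.4988, -0.6523, 0.1918, 0.3070).
q_1·w_3 = 0.5547·1 + 0.0000·(-1) + (-0.2774)·0 + (-0.5547)·(-3) + 0.5547·2 = 3.3282; q_2·w_3 = (-0.4412)·1 + (-0.4988)·(-1) + (-0.6523)·0 + 0.1918·(-3) + 0.3070·2 = 0.0959.
u_3 = w_3 − 3.3282·q_1 − 0.0959·q_2 = (-0.8038, -0.9522, 0.9856, -1.1722, 0.1244).
‖u_3‖ = 1.9784, so q_3 = (-0.4063, -0.4813, 0.4982, -0.5925, 0.0629).
q_1·w_4 = 0.5547·(-2) + 0.0000·4 + (-0.2774)·3 + (-0.5547)·4 + 0.5547·(-4) = -6.3791; q_2·w_4 = (-0.4412)·(-2) + (-0.4988)·4 + (-0.6523)·3 + 0.1918·4 + 0.3070·(-4) = -3.5300; q_3·w_4 = (-0.4063)·(-2) + (-0.4813)·4 + 0.4982·3 + (-0.5925)·4 + 0.0629·(-4) = -2.2396.
u_4 = w_4 + 6.3791·q_1 + 3.5300·q_2 + 2.2396·q_3 = (-0.9291, 1.1614, 0.0440, -0.1883, 0.7628).
‖u_4‖ = 1.6826, so q_4 = (-0.5522, 0.6902, 0.0262, -0.1119, 0.4534).

Q = [[0.5547, -0.4412, -0.4063, -0.5522], [0.0000, -0.4988, -0.4813, 0.6902], [-0.2774, -0.6523, 0.4982, 0.0262], [-0.5547, 0.1918, -0.5925, -0.1119], [0.5547, 0.3070, 0.0629, 0.4534]], R = [[7.2111, 1.3868, 3.3282, -6.3791], [0.0000, 4.0096, 0.0959, -3.5300], [0.0000, 0.0000, 1.9784, -2.2396], [0.0000, 0.0000, 0.0000, 1.6826]]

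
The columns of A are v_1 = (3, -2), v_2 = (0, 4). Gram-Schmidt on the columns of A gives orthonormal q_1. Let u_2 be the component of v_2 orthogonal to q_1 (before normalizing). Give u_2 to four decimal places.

u_2 = (1.8462, 2.7692)

q_1 = v_1/‖v_1‖ = (3, -2)/3.6056 = (0.8321, -0.5547).
r_{12} = q_1·v_2 = -2.2188.
u_2 = v_2 + 2.2188·q_1 = (1.8462, 2.7692).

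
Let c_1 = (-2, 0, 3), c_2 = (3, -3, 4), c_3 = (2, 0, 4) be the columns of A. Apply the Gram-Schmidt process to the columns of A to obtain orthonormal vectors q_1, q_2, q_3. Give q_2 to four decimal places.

c_1 = (-2, 0, 3); ‖c_1‖ = 3.6056, so q_1 = (-0.5547, 0.0000, 0.8321).
q_1·c_2 = (-0.5547)·3 + 0.0000·(-3) + 0.8321·4 = 1.6641.
u_2 = c_2 − 1.6641·q_1 = (3.9231, -3.0000, 2.6154).
‖u_2‖ = 5.5884, so q_2 = (0.7020, -0.5368, 0.4680).

q_2 = (0.7020, -0.5368, 0.4680)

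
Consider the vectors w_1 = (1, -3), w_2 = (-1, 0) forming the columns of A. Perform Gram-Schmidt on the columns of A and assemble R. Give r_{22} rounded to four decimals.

w_1 = (1, -3); ‖w_1‖ = 3.1623, so q_1 = (0.3162, -0.9487).
q_1·w_2 = 0.3162·(-1) + (-0.9487)·0 = -0.3162.
u_2 = w_2 + 0.3162·q_1 = (-0.9000, -0.3000).
r_{22} = ‖u_2‖ = 0.9487.

r_{22} = 0.9487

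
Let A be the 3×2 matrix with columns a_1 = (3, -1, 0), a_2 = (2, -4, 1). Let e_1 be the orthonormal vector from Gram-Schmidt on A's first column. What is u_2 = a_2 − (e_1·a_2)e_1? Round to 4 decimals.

u_2 = (-1.0000, -3.0000, 1.0000)

e_1 = a_1/‖a_1‖ = (3, -1, 0)/3.1623 = (0.9487, -0.3162, 0.0000).
r_{12} = e_1·a_2 = 3.1623.
u_2 = a_2 − 3.1623·e_1 = (-1.0000, -3.0000, 1.0000).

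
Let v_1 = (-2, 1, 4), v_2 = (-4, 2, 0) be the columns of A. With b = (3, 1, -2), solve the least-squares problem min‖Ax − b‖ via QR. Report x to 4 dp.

v_1 = (-2, 1, 4); ‖v_1‖ = 4.5826, so e_1 = (-0.4364, 0.2182, 0.8729).
e_1·v_2 = (-0.4364)·(-4) + 0.2182·2 + 0.8729·0 = 2.1822.
u_2 = v_2 − 2.1822·e_1 = (-3.0476, 1.5238, -1.9048).
‖u_2‖ = 3.9036, so e_2 = (-0.7807, 0.3904, -0.4880).
Qᵀb = (-2.8368, -0.9759).
Back-substitute: x_2 = -0.9759/3.9036 = -0.2500.
x_1 = (-2.8368 − 2.1822·(-0.2500))/4.5826 = -0.5000.

x = (-0.5000, -0.2500)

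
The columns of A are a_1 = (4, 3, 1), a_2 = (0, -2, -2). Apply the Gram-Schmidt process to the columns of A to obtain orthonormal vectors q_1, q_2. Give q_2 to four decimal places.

q_2 = (0.5230, -0.4576, -0.7191)

a_1 = (4, 3, 1); ‖a_1‖ = 5.0990, so q_1 = (0.7845, 0.5883, 0.1961).
q_1·a_2 = 0.7845·0 + 0.5883·(-2) + 0.1961·(-2) = -1.5689.
u_2 = a_2 + 1.5689·q_1 = (1.2308, -1.0769, -1.6923).
‖u_2‖ = 2.3534, so q_2 = (0.5230, -0.4576, -0.7191).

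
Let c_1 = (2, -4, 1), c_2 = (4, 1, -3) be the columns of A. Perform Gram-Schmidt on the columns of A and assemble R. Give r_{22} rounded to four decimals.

e_1 = c_1/‖c_1‖ = (2, -4, 1)/4.5826 = (0.4364, -0.8729, 0.2182).
r_{12} = e_1·c_2 = 0.2182.
u_2 = c_2 − 0.2182·e_1 = (3.9048, 1.1905, -3.0476).
r_{22} = ‖u_2‖ = 5.0943.

r_{22} = 5.0943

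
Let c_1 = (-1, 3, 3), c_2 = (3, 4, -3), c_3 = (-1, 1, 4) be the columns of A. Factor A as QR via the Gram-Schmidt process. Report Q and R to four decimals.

q_1 = c_1/‖c_1‖ = (-1, 3, 3)/4.3589 = (-0.2294, 0.6882, 0.6882).
r_{12} = q_1·c_2 = 0.0000.
u_2 = c_2 + 0.0000·q_1 = (3.0000, 4.0000, -3.0000).
‖u_2‖ = 5.8310, so q_2 = (0.5145, 0.6860, -0.5145).
r_{13} = q_1·c_3 = 3.6707; r_{23} = q_2·c_3 = -1.8865.
u_3 = c_3 − 3.6707·q_1 + 1.8865·q_2 = (0.8127, -0.2322, 0.5031).
‖u_3‖ = 0.9836, so q_3 = (0.8262, -0.2361, 0.5115).

Q = [[-0.2294, 0.5145, 0.8262], [0.6882, 0.6860, -0.2361], [0.6882, -0.5145, 0.5115]], R = [[4.3589, 0.0000, 3.6707], [0.0000, 5.8310, -1.8865], [0.0000, 0.0000, 0.9836]]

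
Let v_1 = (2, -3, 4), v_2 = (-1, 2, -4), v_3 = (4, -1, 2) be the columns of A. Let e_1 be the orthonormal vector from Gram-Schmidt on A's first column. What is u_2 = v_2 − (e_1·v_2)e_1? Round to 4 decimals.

v_1 = (2, -3, 4); ‖v_1‖ = 5.3852, so e_1 = (0.3714, -0.5571, 0.7428).
e_1·v_2 = 0.3714·(-1) + (-0.5571)·2 + 0.7428·(-4) = -4.4567.
u_2 = v_2 + 4.4567·e_1 = (0.6552, -0.4828, -0.6897).

u_2 = (0.6552, -0.4828, -0.6897)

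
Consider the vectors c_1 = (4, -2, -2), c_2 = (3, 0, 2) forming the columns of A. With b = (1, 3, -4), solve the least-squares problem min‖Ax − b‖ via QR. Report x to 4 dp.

x = (0.4758, -0.6774)

q_1 = c_1/‖c_1‖ = (4, -2, -2)/4.8990 = (0.8165, -0.4082, -0.4082).
r_{12} = q_1·c_2 = 1.6330.
u_2 = c_2 − 1.6330·q_1 = (1.6667, 0.6667, 2.6667).
‖u_2‖ = 3.2146, so q_2 = (0.5185, 0.2074, 0.8296).
Qᵀb = (1.2247, -2.1776).
Back-substitute: x_2 = -2.1776/3.2146 = -0.6774.
x_1 = (1.2247 − 1.6330·(-0.6774))/4.8990 = 0.4758.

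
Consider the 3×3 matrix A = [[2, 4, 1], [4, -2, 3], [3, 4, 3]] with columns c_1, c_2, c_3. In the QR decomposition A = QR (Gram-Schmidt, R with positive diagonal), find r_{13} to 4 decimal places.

r_{13} = 4.2710

c_1 = (2, 4, 3); ‖c_1‖ = 5.3852, so e_1 = (0.3714, 0.7428, 0.5571).
r_{13} = e_1·c_3 = 4.2710.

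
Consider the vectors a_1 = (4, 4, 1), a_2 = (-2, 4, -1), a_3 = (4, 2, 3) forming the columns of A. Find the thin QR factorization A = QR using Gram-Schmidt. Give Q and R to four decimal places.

Q = [[0.6963, -0.6448, -0.3152], [0.6963, 0.7134, 0.0788], [0.1741, -0.2744, 0.9457]], R = [[5.7446, 1.2185, 4.7001], [0.0000, 4.4176, -1.9756], [0.0000, 0.0000, 1.7338]]

a_1 = (4, 4, 1); ‖a_1‖ = 5.7446, so q_1 = (0.6963, 0.6963, 0.1741).
q_1·a_2 = 0.6963·(-2) + 0.6963·4 + 0.1741·(-1) = 1.2185.
u_2 = a_2 − 1.2185·q_1 = (-2.8485, 3.1515, -1.2121).
‖u_2‖ = 4.4176, so q_2 = (-0.6448, 0.7134, -0.2744).
q_1·a_3 = 0.6963·4 + 0.6963·2 + 0.1741·3 = 4.7001; q_2·a_3 = (-0.6448)·4 + 0.7134·2 + (-0.2744)·3 = -1.9756.
u_3 = a_3 − 4.7001·q_1 + 1.9756·q_2 = (-0.5466, 0.1366, 1.6398).
‖u_3‖ = 1.7338, so q_3 = (-0.3152, 0.0788, 0.9457).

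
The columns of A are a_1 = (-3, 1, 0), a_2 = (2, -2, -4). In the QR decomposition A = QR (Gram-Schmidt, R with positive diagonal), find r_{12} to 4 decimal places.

r_{12} = -2.5298

a_1 = (-3, 1, 0); ‖a_1‖ = 3.1623, so q_1 = (-0.9487, 0.3162, 0.0000).
r_{12} = q_1·a_2 = -2.5298.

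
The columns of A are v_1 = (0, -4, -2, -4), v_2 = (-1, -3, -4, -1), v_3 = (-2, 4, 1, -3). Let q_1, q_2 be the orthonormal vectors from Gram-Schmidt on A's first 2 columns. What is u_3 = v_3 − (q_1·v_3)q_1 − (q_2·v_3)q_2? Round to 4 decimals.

q_1 = v_1/‖v_1‖ = (0, -4, -2, -4)/6.0000 = (0.0000, -0.6667, -0.3333, -0.6667).
r_{12} = q_1·v_2 = 4.0000.
u_2 = v_2 − 4.0000·q_1 = (-1.0000, -0.3333, -2.6667, 1.6667).
‖u_2‖ = 3.3166, so q_2 = (-0.3015, -0.1005, -0.8040, 0.5025).
r_{13} = q_1·v_3 = -1.0000; r_{23} = q_2·v_3 = -2.1106.
u_3 = v_3 + 1.0000·q_1 + 2.1106·q_2 = (-2.6364, 3.1212, -1.0303, -2.6061).

u_3 = (-2.6364, 3.1212, -1.0303, -2.6061)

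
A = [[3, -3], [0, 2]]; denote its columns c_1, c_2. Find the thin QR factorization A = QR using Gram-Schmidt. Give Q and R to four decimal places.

c_1 = (3, 0); ‖c_1‖ = 3.0000, so q_1 = (1.0000, 0.0000).
q_1·c_2 = 1.0000·(-3) + 0.0000·2 = -3.0000.
u_2 = c_2 + 3.0000·q_1 = (0.0000, 2.0000).
‖u_2‖ = 2.0000, so q_2 = (0.0000, 1.0000).

Q = [[1.0000, 0.0000], [0.0000, 1.0000]], R = [[3.0000, -3.0000], [0.0000, 2.0000]]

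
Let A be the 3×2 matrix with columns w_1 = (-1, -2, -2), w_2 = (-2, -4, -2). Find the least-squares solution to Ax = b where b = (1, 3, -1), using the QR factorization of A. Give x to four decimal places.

w_1 = (-1, -2, -2); ‖w_1‖ = 3.0000, so q_1 = (-0.3333, -0.6667, -0.6667).
q_1·w_2 = (-0.3333)·(-2) + (-0.6667)·(-4) + (-0.6667)·(-2) = 4.6667.
u_2 = w_2 − 4.6667·q_1 = (-0.4444, -0.8889, 1.1111).
‖u_2‖ = 1.4907, so q_2 = (-0.2981, -0.5963, 0.7454).
Qᵀb = (-1.6667, -2.8324).
Back-substitute: x_2 = -2.8324/1.4907 = -1.9000.
x_1 = (-1.6667 − 4.6667·(-1.9000))/3.0000 = 2.4000.

x = (2.4000, -1.9000)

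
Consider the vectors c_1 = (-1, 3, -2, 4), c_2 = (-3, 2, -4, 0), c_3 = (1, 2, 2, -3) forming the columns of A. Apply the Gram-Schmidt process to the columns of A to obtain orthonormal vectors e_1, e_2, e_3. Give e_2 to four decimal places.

c_1 = (-1, 3, -2, 4); ‖c_1‖ = 5.4772, so e_1 = (-0.1826, 0.5477, -0.3651, 0.7303).
e_1·c_2 = (-0.1826)·(-3) + 0.5477·2 + (-0.3651)·(-4) + 0.7303·0 = 3.1038.
u_2 = c_2 − 3.1038·e_1 = (-2.4333, 0.3000, -2.8667, -2.2667).
‖u_2‖ = 4.4008, so e_2 = (-0.5529, 0.0682, -0.6514, -0.5151).

e_2 = (-0.5529, 0.0682, -0.6514, -0.5151)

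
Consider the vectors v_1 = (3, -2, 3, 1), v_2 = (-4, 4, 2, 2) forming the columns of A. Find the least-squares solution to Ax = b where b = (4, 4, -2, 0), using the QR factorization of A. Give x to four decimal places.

x = (-0.1649, -0.1495)

v_1 = (3, -2, 3, 1); ‖v_1‖ = 4.7958, so e_1 = (0.6255, -0.4170, 0.6255, 0.2085).
e_1·v_2 = 0.6255·(-4) + (-0.4170)·4 + 0.6255·2 + 0.2085·2 = -2.5022.
u_2 = v_2 + 2.5022·e_1 = (-2.4348, 2.9565, 3.5652, 2.5217).
‖u_2‖ = 5.8085, so e_2 = (-0.4192, 0.5090, 0.6138, 0.4341).
Qᵀb = (-0.4170, -0.8683).
Back-substitute: x_2 = -0.8683/5.8085 = -0.1495.
x_1 = (-0.4170 + 2.5022·(-0.1495))/4.7958 = -0.1649.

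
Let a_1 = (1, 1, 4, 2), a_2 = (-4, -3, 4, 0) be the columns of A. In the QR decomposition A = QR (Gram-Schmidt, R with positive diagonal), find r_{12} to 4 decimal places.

r_{12} = 1.9188

a_1 = (1, 1, 4, 2); ‖a_1‖ = 4.6904, so q_1 = (0.2132, 0.2132, 0.8528, 0.4264).
r_{12} = q_1·a_2 = 1.9188.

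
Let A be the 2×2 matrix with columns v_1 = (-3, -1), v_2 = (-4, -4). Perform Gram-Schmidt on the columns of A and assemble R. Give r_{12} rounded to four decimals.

e_1 = v_1/‖v_1‖ = (-3, -1)/3.1623 = (-0.9487, -0.3162).
r_{12} = e_1·v_2 = 5.0596.

r_{12} = 5.0596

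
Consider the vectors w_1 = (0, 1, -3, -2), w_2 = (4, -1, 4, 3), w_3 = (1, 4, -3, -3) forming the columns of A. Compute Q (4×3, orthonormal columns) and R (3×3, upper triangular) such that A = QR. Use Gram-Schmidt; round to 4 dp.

Q = [[0.0000, 0.9934, -0.0647], [0.2673, 0.0887, 0.9084], [-0.8018, -0.0177, 0.3911], [-0.5345, 0.0710, -0.1325]], R = [[3.7417, -5.0780, 5.0780], [0.0000, 4.0267, 1.1885], [0.0000, 0.0000, 2.7932]]

w_1 = (0, 1, -3, -2); ‖w_1‖ = 3.7417, so e_1 = (0.0000, 0.2673, -0.8018, -0.5345).
e_1·w_2 = 0.0000·4 + 0.2673·(-1) + (-0.8018)·4 + (-0.5345)·3 = -5.0780.
u_2 = w_2 + 5.0780·e_1 = (4.0000, 0.3571, -0.0714, 0.2857).
‖u_2‖ = 4.0267, so e_2 = (0.9934, 0.0887, -0.0177, 0.0710).
e_1·w_3 = 0.0000·1 + 0.2673·4 + (-0.8018)·(-3) + (-0.5345)·(-3) = 5.0780; e_2·w_3 = 0.9934·1 + 0.0887·4 + (-0.0177)·(-3) + 0.0710·(-3) = 1.1885.
u_3 = w_3 − 5.0780·e_1 − 1.1885·e_2 = (-0.1806, 2.5374, 1.0925, -0.3700).
‖u_3‖ = 2.7932, so e_3 = (-0.0647, 0.9084, 0.3911, -0.1325).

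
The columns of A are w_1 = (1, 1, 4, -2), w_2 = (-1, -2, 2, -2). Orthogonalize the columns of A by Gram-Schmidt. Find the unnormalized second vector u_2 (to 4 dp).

e_1 = w_1/‖w_1‖ = (1, 1, 4, -2)/4.6904 = (0.2132, 0.2132, 0.8528, -0.4264).
r_{12} = e_1·w_2 = 1.9188.
u_2 = w_2 − 1.9188·e_1 = (-1.4091, -2.4091, 0.3636, -1.1818).

u_2 = (-1.4091, -2.4091, 0.3636, -1.1818)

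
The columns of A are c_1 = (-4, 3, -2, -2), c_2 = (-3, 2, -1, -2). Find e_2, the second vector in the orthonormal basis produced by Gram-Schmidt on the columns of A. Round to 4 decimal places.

e_2 = (-0.1231, -0.2462, 0.6155, -0.7385)

c_1 = (-4, 3, -2, -2); ‖c_1‖ = 5.7446, so e_1 = (-0.6963, 0.5222, -0.3482, -0.3482).
e_1·c_2 = (-0.6963)·(-3) + 0.5222·2 + (-0.3482)·(-1) + (-0.3482)·(-2) = 4.1779.
u_2 = c_2 − 4.1779·e_1 = (-0.0909, -0.1818, 0.4545, -0.5455).
‖u_2‖ = 0.7385, so e_2 = (-0.1231, -0.2462, 0.6155, -0.7385).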